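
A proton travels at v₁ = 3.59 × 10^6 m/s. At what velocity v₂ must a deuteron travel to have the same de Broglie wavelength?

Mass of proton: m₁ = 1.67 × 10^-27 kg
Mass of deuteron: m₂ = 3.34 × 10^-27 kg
v₂ = 1.80 × 10^6 m/s

For equal de Broglie wavelengths: λ₁ = λ₂

h/(m₁v₁) = h/(m₂v₂)
m₁v₁ = m₂v₂
v₂ = v₁ · (m₁/m₂)

v₂ = 3.59 × 10^6 m/s × (1.67 × 10^-27 kg / 3.34 × 10^-27 kg)
v₂ = 1.80 × 10^6 m/s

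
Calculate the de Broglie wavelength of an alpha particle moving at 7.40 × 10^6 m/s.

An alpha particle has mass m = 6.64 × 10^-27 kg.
1.35 × 10^-14 m

Using the de Broglie relation λ = h/(mv):

λ = h/(mv)
λ = (6.626 × 10^-34 J·s) / (6.64 × 10^-27 kg × 7.40 × 10^6 m/s)
λ = 1.35 × 10^-14 m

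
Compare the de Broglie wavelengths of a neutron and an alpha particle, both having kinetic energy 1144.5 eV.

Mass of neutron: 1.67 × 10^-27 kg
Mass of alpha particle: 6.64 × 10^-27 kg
The neutron has the longer wavelength.

Using λ = h/√(2mKE):

For neutron: λ₁ = h/√(2m₁KE) = 8.47 × 10^-13 m
For alpha particle: λ₂ = h/√(2m₂KE) = 4.25 × 10^-13 m

Since λ ∝ 1/√m at constant kinetic energy, the lighter particle has the longer wavelength.

The neutron has the longer de Broglie wavelength.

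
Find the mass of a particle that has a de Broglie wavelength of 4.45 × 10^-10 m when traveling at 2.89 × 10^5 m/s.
5.15 × 10^-30 kg

From the de Broglie relation λ = h/(mv), we solve for m:

m = h/(λv)
m = (6.626 × 10^-34 J·s) / (4.45 × 10^-10 m × 2.89 × 10^5 m/s)
m = 5.15 × 10^-30 kg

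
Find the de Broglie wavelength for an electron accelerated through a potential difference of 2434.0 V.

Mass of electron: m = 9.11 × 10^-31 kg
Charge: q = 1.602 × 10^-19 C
2.49 × 10^-11 m

When a particle is accelerated through voltage V, it gains kinetic energy KE = qV.

The de Broglie wavelength is then λ = h/√(2mqV):

λ = h/√(2mqV)
λ = (6.626 × 10^-34 J·s) / √(2 × 9.11 × 10^-31 kg × 1.602 × 10^-19 C × 2434.0 V)
λ = 2.49 × 10^-11 m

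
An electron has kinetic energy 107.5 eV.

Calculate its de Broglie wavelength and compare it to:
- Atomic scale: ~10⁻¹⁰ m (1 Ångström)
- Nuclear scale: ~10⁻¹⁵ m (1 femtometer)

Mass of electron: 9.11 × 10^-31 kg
λ = 1.18 × 10^-10 m, which is larger than typical atomic dimensions (~1 Å).

Using λ = h/√(2mKE):

KE = 107.5 eV = 1.722 × 10^-17 J

λ = h/√(2mKE)
λ = (6.626 × 10^-34 J·s) / √(2 × 9.11 × 10^-31 kg × 1.722 × 10^-17 J)
λ = 1.18 × 10^-10 m

Comparison:
- Atomic scale (10⁻¹⁰ m): λ is 1.2× this size
- Nuclear scale (10⁻¹⁵ m): λ is 1.2e+05× this size

The wavelength is larger than typical atomic dimensions (~1 Å).

This wavelength is significant for atomic-scale phenomena like electron diffraction from crystal lattices.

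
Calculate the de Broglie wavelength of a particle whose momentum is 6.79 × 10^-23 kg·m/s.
9.76 × 10^-12 m

Using the de Broglie relation λ = h/p:

λ = h/p
λ = (6.626 × 10^-34 J·s) / (6.79 × 10^-23 kg·m/s)
λ = 9.76 × 10^-12 m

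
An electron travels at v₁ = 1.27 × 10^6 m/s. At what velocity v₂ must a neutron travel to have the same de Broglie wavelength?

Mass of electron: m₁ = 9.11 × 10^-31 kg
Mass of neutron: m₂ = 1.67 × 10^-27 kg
v₂ = 6.93 × 10^2 m/s

For equal de Broglie wavelengths: λ₁ = λ₂

h/(m₁v₁) = h/(m₂v₂)
m₁v₁ = m₂v₂
v₂ = v₁ · (m₁/m₂)

v₂ = 1.27 × 10^6 m/s × (9.11 × 10^-31 kg / 1.67 × 10^-27 kg)
v₂ = 6.93 × 10^2 m/s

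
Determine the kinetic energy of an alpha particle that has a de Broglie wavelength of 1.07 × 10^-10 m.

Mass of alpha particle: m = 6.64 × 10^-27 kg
2.89 × 10^-21 J (or 0.0180 eV)

From λ = h/√(2mKE), we solve for KE:

λ² = h²/(2mKE)
KE = h²/(2mλ²)
KE = (6.626 × 10^-34 J·s)² / (2 × 6.64 × 10^-27 kg × (1.07 × 10^-10 m)²)
KE = 2.89 × 10^-21 J
KE = 0.0180 eV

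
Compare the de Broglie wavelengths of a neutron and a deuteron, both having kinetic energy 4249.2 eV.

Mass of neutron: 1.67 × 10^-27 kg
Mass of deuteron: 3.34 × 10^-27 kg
The neutron has the longer wavelength.

Using λ = h/√(2mKE):

For neutron: λ₁ = h/√(2m₁KE) = 4.39 × 10^-13 m
For deuteron: λ₂ = h/√(2m₂KE) = 3.11 × 10^-13 m

Since λ ∝ 1/√m at constant kinetic energy, the lighter particle has the longer wavelength.

The neutron has the longer de Broglie wavelength.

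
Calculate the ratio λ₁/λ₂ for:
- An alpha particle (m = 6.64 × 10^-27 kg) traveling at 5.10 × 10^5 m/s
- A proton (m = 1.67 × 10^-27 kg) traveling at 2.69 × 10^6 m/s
λ₁/λ₂ = 1.33

Using λ = h/(mv):

λ₁ = h/(m₁v₁) = 1.96 × 10^-13 m
λ₂ = h/(m₂v₂) = 1.47 × 10^-13 m

Ratio λ₁/λ₂ = (m₂v₂)/(m₁v₁)
         = (1.67 × 10^-27 kg × 2.69 × 10^6 m/s) / (6.64 × 10^-27 kg × 5.10 × 10^5 m/s)
         = 1.33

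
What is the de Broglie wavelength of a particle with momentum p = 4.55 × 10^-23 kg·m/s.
1.46 × 10^-11 m

Using the de Broglie relation λ = h/p:

λ = h/p
λ = (6.626 × 10^-34 J·s) / (4.55 × 10^-23 kg·m/s)
λ = 1.46 × 10^-11 m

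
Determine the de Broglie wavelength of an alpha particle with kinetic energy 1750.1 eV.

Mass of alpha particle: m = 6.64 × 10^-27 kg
3.43 × 10^-13 m

Using λ = h/√(2mKE):

First convert KE to Joules: KE = 1750.1 eV = 2.804 × 10^-16 J

λ = h/√(2mKE)
λ = (6.626 × 10^-34 J·s) / √(2 × 6.64 × 10^-27 kg × 2.804 × 10^-16 J)
λ = 3.43 × 10^-13 m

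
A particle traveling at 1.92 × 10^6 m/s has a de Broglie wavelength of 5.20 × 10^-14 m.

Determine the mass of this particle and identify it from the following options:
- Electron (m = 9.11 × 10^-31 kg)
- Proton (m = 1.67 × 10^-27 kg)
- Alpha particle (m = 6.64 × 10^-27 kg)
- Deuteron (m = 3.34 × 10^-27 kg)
The particle is an alpha particle.

From λ = h/(mv), solve for mass:

m = h/(λv)
m = (6.626 × 10^-34 J·s) / (5.20 × 10^-14 m × 1.92 × 10^6 m/s)
m = 6.64 × 10^-27 kg

Comparing with the listed masses, this is closest to an alpha particle.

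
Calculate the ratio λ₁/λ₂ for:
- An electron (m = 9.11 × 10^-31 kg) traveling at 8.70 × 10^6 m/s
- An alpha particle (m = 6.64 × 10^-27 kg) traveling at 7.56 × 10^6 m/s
λ₁/λ₂ = 6.33 × 10^3

Using λ = h/(mv):

λ₁ = h/(m₁v₁) = 8.36 × 10^-11 m
λ₂ = h/(m₂v₂) = 1.32 × 10^-14 m

Ratio λ₁/λ₂ = (m₂v₂)/(m₁v₁)
         = (6.64 × 10^-27 kg × 7.56 × 10^6 m/s) / (9.11 × 10^-31 kg × 8.70 × 10^6 m/s)
         = 6.33 × 10^3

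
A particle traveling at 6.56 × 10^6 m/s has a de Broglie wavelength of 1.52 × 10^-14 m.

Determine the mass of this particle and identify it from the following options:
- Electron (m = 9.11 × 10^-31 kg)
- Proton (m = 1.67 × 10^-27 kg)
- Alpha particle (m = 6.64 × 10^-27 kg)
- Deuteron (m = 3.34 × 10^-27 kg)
The particle is an alpha particle.

From λ = h/(mv), solve for mass:

m = h/(λv)
m = (6.626 × 10^-34 J·s) / (1.52 × 10^-14 m × 6.56 × 10^6 m/s)
m = 6.65 × 10^-27 kg

Comparing with the listed masses, this is closest to an alpha particle.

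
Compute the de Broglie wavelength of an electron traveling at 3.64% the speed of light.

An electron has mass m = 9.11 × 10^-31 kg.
6.67 × 10^-11 m

Using the de Broglie relation λ = h/(mv):

v = 3.64% × c = 1.091 × 10^7 m/s

λ = h/(mv)
λ = (6.626 × 10^-34 J·s) / (9.11 × 10^-31 kg × 1.091 × 10^7 m/s)
λ = 6.67 × 10^-11 m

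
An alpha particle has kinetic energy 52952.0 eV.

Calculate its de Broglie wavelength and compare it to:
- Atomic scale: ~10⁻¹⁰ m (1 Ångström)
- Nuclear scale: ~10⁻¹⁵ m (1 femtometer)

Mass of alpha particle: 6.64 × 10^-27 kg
λ = 6.24 × 10^-14 m, which is between nuclear and atomic scales.

Using λ = h/√(2mKE):

KE = 52952.0 eV = 8.484 × 10^-15 J

λ = h/√(2mKE)
λ = (6.626 × 10^-34 J·s) / √(2 × 6.64 × 10^-27 kg × 8.484 × 10^-15 J)
λ = 6.24 × 10^-14 m

Comparison:
- Atomic scale (10⁻¹⁰ m): λ is 0.00062× this size
- Nuclear scale (10⁻¹⁵ m): λ is 62× this size

The wavelength is between nuclear and atomic scales.

This wavelength is appropriate for probing atomic structure but too large for nuclear physics experiments.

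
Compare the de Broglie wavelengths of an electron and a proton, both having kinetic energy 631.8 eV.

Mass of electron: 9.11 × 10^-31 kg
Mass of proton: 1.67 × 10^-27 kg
The electron has the longer wavelength.

Using λ = h/√(2mKE):

For electron: λ₁ = h/√(2m₁KE) = 4.88 × 10^-11 m
For proton: λ₂ = h/√(2m₂KE) = 1.14 × 10^-12 m

Since λ ∝ 1/√m at constant kinetic energy, the lighter particle has the longer wavelength.

The electron has the longer de Broglie wavelength.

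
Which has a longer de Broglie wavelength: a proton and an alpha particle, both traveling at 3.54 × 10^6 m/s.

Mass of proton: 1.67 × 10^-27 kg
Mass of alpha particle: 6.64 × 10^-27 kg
The proton has the longer wavelength.

Using λ = h/(mv), since both particles have the same velocity, the wavelength depends only on mass.

For proton: λ₁ = h/(m₁v) = 1.12 × 10^-13 m
For alpha particle: λ₂ = h/(m₂v) = 2.82 × 10^-14 m

Since λ ∝ 1/m at constant velocity, the lighter particle has the longer wavelength.

The proton has the longer de Broglie wavelength.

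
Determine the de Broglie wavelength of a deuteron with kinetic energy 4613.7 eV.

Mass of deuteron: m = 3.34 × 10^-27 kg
2.98 × 10^-13 m

Using λ = h/√(2mKE):

First convert KE to Joules: KE = 4613.7 eV = 7.392 × 10^-16 J

λ = h/√(2mKE)
λ = (6.626 × 10^-34 J·s) / √(2 × 3.34 × 10^-27 kg × 7.392 × 10^-16 J)
λ = 2.98 × 10^-13 m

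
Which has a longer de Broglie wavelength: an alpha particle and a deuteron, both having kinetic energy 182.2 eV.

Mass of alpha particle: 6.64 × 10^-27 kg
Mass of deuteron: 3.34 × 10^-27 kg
The deuteron has the longer wavelength.

Using λ = h/√(2mKE):

For alpha particle: λ₁ = h/√(2m₁KE) = 1.06 × 10^-12 m
For deuteron: λ₂ = h/√(2m₂KE) = 1.50 × 10^-12 m

Since λ ∝ 1/√m at constant kinetic energy, the lighter particle has the longer wavelength.

The deuteron has the longer de Broglie wavelength.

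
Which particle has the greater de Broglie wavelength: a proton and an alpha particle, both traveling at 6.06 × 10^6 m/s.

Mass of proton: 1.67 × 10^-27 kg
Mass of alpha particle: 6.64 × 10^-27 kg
The proton has the longer wavelength.

Using λ = h/(mv), since both particles have the same velocity, the wavelength depends only on mass.

For proton: λ₁ = h/(m₁v) = 6.55 × 10^-14 m
For alpha particle: λ₂ = h/(m₂v) = 1.65 × 10^-14 m

Since λ ∝ 1/m at constant velocity, the lighter particle has the longer wavelength.

The proton has the longer de Broglie wavelength.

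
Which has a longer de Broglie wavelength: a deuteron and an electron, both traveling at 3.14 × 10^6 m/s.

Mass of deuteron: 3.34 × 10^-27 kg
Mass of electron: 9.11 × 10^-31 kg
The electron has the longer wavelength.

Using λ = h/(mv), since both particles have the same velocity, the wavelength depends only on mass.

For deuteron: λ₁ = h/(m₁v) = 6.32 × 10^-14 m
For electron: λ₂ = h/(m₂v) = 2.32 × 10^-10 m

Since λ ∝ 1/m at constant velocity, the lighter particle has the longer wavelength.

The electron has the longer de Broglie wavelength.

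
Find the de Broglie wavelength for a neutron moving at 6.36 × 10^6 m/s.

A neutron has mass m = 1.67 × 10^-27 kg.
6.24 × 10^-14 m

Using the de Broglie relation λ = h/(mv):

λ = h/(mv)
λ = (6.626 × 10^-34 J·s) / (1.67 × 10^-27 kg × 6.36 × 10^6 m/s)
λ = 6.24 × 10^-14 m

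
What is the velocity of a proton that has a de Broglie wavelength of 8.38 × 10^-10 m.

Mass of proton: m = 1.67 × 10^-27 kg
4.73 × 10^2 m/s

From the de Broglie relation λ = h/(mv), we solve for v:

v = h/(mλ)
v = (6.626 × 10^-34 J·s) / (1.67 × 10^-27 kg × 8.38 × 10^-10 m)
v = 4.73 × 10^2 m/s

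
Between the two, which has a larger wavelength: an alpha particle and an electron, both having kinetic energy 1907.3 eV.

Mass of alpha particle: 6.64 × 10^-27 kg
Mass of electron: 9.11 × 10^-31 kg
The electron has the longer wavelength.

Using λ = h/√(2mKE):

For alpha particle: λ₁ = h/√(2m₁KE) = 3.29 × 10^-13 m
For electron: λ₂ = h/√(2m₂KE) = 2.81 × 10^-11 m

Since λ ∝ 1/√m at constant kinetic energy, the lighter particle has the longer wavelength.

The electron has the longer de Broglie wavelength.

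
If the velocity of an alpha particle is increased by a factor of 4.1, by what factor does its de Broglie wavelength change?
The wavelength decreases by a factor of 4.1.

From λ = h/(mv), the wavelength is inversely proportional to velocity:

λ ∝ 1/v

If v → 4.1v, then λ → λ/4.1

When velocity is increased by a factor of 4.1, the wavelength decreases by a factor of 4.1.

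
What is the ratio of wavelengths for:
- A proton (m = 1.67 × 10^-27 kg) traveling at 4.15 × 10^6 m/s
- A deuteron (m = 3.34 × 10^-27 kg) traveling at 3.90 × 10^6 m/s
λ₁/λ₂ = 1.88

Using λ = h/(mv):

λ₁ = h/(m₁v₁) = 9.56 × 10^-14 m
λ₂ = h/(m₂v₂) = 5.09 × 10^-14 m

Ratio λ₁/λ₂ = (m₂v₂)/(m₁v₁)
         = (3.34 × 10^-27 kg × 3.90 × 10^6 m/s) / (1.67 × 10^-27 kg × 4.15 × 10^6 m/s)
         = 1.88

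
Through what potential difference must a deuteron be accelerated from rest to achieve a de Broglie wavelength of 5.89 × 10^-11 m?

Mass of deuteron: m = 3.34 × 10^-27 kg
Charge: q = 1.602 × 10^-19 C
1.18 × 10^-1 V

From λ = h/√(2mqV), we solve for V:

λ² = h²/(2mqV)
V = h²/(2mqλ²)
V = (6.626 × 10^-34 J·s)² / (2 × 3.34 × 10^-27 kg × 1.602 × 10^-19 C × (5.89 × 10^-11 m)²)
V = 1.18 × 10^-1 V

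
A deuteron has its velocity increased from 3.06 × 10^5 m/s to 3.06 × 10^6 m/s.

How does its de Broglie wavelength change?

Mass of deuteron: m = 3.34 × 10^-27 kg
The wavelength decreases by a factor of 10.

Using λ = h/(mv):

Initial wavelength: λ₁ = h/(mv₁) = 6.48 × 10^-13 m
Final wavelength: λ₂ = h/(mv₂) = 6.48 × 10^-14 m

Since λ ∝ 1/v, when velocity increases by a factor of 10, the wavelength decreases by a factor of 10.

λ₂/λ₁ = v₁/v₂ = 1/10

The wavelength decreases by a factor of 10.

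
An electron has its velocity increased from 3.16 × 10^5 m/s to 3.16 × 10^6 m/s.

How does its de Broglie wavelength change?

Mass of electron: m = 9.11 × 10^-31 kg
The wavelength decreases by a factor of 10.

Using λ = h/(mv):

Initial wavelength: λ₁ = h/(mv₁) = 2.30 × 10^-9 m
Final wavelength: λ₂ = h/(mv₂) = 2.30 × 10^-10 m

Since λ ∝ 1/v, when velocity increases by a factor of 10, the wavelength decreases by a factor of 10.

λ₂/λ₁ = v₁/v₂ = 1/10

The wavelength decreases by a factor of 10.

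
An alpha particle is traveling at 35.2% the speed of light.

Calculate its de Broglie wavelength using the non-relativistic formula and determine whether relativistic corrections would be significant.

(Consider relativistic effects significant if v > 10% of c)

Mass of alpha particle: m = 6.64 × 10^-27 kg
Yes, relativistic corrections are needed.

Using the non-relativistic de Broglie formula λ = h/(mv):

v = 35.2% × c = 1.055 × 10^8 m/s

λ = h/(mv)
λ = (6.626 × 10^-34 J·s) / (6.64 × 10^-27 kg × 1.055 × 10^8 m/s)
λ = 9.46 × 10^-16 m

Since v = 35.2% of c > 10% of c, relativistic corrections ARE significant and the actual wavelength would differ from this non-relativistic estimate.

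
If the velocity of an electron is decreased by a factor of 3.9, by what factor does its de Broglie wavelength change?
The wavelength increases by a factor of 3.9.

From λ = h/(mv), the wavelength is inversely proportional to velocity:

λ ∝ 1/v

If v → v/3.9, then λ → 3.9λ

When velocity is decreased by a factor of 3.9, the wavelength increases by a factor of 3.9.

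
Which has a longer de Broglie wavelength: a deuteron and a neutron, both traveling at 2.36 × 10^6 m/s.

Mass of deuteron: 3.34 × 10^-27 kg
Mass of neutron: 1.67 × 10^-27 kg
The neutron has the longer wavelength.

Using λ = h/(mv), since both particles have the same velocity, the wavelength depends only on mass.

For deuteron: λ₁ = h/(m₁v) = 8.41 × 10^-14 m
For neutron: λ₂ = h/(m₂v) = 1.68 × 10^-13 m

Since λ ∝ 1/m at constant velocity, the lighter particle has the longer wavelength.

The neutron has the longer de Broglie wavelength.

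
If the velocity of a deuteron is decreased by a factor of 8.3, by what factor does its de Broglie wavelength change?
The wavelength increases by a factor of 8.3.

From λ = h/(mv), the wavelength is inversely proportional to velocity:

λ ∝ 1/v

If v → v/8.3, then λ → 8.3λ

When velocity is decreased by a factor of 8.3, the wavelength increases by a factor of 8.3.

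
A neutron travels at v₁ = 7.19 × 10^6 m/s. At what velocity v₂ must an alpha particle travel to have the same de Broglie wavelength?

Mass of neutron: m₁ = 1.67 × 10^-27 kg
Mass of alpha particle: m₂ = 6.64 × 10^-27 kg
v₂ = 1.81 × 10^6 m/s

For equal de Broglie wavelengths: λ₁ = λ₂

h/(m₁v₁) = h/(m₂v₂)
m₁v₁ = m₂v₂
v₂ = v₁ · (m₁/m₂)

v₂ = 7.19 × 10^6 m/s × (1.67 × 10^-27 kg / 6.64 × 10^-27 kg)
v₂ = 1.81 × 10^6 m/s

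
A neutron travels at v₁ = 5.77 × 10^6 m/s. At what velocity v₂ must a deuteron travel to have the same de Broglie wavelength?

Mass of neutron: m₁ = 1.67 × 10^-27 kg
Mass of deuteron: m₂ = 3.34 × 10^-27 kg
v₂ = 2.88 × 10^6 m/s

For equal de Broglie wavelengths: λ₁ = λ₂

h/(m₁v₁) = h/(m₂v₂)
m₁v₁ = m₂v₂
v₂ = v₁ · (m₁/m₂)

v₂ = 5.77 × 10^6 m/s × (1.67 × 10^-27 kg / 3.34 × 10^-27 kg)
v₂ = 2.88 × 10^6 m/s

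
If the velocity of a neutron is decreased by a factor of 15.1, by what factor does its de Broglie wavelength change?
The wavelength increases by a factor of 15.1.

From λ = h/(mv), the wavelength is inversely proportional to velocity:

λ ∝ 1/v

If v → v/15.1, then λ → 15.1λ

When velocity is decreased by a factor of 15.1, the wavelength increases by a factor of 15.1.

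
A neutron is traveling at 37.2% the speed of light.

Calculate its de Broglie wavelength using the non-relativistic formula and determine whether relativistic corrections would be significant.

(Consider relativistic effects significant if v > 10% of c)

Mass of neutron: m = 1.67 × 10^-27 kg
Yes, relativistic corrections are needed.

Using the non-relativistic de Broglie formula λ = h/(mv):

v = 37.2% × c = 1.115 × 10^8 m/s

λ = h/(mv)
λ = (6.626 × 10^-34 J·s) / (1.67 × 10^-27 kg × 1.115 × 10^8 m/s)
λ = 3.56 × 10^-15 m

Since v = 37.2% of c > 10% of c, relativistic corrections ARE significant and the actual wavelength would differ from this non-relativistic estimate.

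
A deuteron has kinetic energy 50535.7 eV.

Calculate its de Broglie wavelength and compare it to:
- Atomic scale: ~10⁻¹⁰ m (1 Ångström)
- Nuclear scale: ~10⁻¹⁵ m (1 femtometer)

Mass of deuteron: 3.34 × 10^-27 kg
λ = 9.01 × 10^-14 m, which is between nuclear and atomic scales.

Using λ = h/√(2mKE):

KE = 50535.7 eV = 8.097 × 10^-15 J

λ = h/√(2mKE)
λ = (6.626 × 10^-34 J·s) / √(2 × 3.34 × 10^-27 kg × 8.097 × 10^-15 J)
λ = 9.01 × 10^-14 m

Comparison:
- Atomic scale (10⁻¹⁰ m): λ is 0.0009× this size
- Nuclear scale (10⁻¹⁵ m): λ is 90× this size

The wavelength is between nuclear and atomic scales.

This wavelength is appropriate for probing atomic structure but too large for nuclear physics experiments.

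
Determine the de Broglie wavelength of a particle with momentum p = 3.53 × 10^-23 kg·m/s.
1.88 × 10^-11 m

Using the de Broglie relation λ = h/p:

λ = h/p
λ = (6.626 × 10^-34 J·s) / (3.53 × 10^-23 kg·m/s)
λ = 1.88 × 10^-11 m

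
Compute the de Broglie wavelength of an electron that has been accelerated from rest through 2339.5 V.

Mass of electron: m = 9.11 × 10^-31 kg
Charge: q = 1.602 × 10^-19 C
2.54 × 10^-11 m

When a particle is accelerated through voltage V, it gains kinetic energy KE = qV.

The de Broglie wavelength is then λ = h/√(2mqV):

λ = h/√(2mqV)
λ = (6.626 × 10^-34 J·s) / √(2 × 9.11 × 10^-31 kg × 1.602 × 10^-19 C × 2339.5 V)
λ = 2.54 × 10^-11 m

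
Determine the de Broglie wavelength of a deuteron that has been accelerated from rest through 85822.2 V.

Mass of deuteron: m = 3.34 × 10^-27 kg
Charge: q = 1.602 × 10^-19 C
6.91 × 10^-14 m

When a particle is accelerated through voltage V, it gains kinetic energy KE = qV.

The de Broglie wavelength is then λ = h/√(2mqV):

λ = h/√(2mqV)
λ = (6.626 × 10^-34 J·s) / √(2 × 3.34 × 10^-27 kg × 1.602 × 10^-19 C × 85822.2 V)
λ = 6.91 × 10^-14 m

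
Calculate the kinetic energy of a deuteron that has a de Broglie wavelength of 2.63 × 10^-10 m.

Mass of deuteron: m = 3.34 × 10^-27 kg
9.50 × 10^-22 J (or 5.93 × 10^-3 eV)

From λ = h/√(2mKE), we solve for KE:

λ² = h²/(2mKE)
KE = h²/(2mλ²)
KE = (6.626 × 10^-34 J·s)² / (2 × 3.34 × 10^-27 kg × (2.63 × 10^-10 m)²)
KE = 9.50 × 10^-22 J
KE = 5.93 × 10^-3 eV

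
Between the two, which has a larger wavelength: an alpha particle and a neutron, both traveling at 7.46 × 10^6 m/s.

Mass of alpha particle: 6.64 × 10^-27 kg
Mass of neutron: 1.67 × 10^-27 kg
The neutron has the longer wavelength.

Using λ = h/(mv), since both particles have the same velocity, the wavelength depends only on mass.

For alpha particle: λ₁ = h/(m₁v) = 1.34 × 10^-14 m
For neutron: λ₂ = h/(m₂v) = 5.32 × 10^-14 m

Since λ ∝ 1/m at constant velocity, the lighter particle has the longer wavelength.

The neutron has the longer de Broglie wavelength.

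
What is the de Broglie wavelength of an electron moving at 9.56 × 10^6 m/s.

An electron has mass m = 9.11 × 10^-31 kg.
7.61 × 10^-11 m

Using the de Broglie relation λ = h/(mv):

λ = h/(mv)
λ = (6.626 × 10^-34 J·s) / (9.11 × 10^-31 kg × 9.56 × 10^6 m/s)
λ = 7.61 × 10^-11 m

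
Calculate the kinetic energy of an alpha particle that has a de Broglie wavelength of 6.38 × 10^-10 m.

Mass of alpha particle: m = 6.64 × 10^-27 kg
8.12 × 10^-23 J (or 5.07 × 10^-4 eV)

From λ = h/√(2mKE), we solve for KE:

λ² = h²/(2mKE)
KE = h²/(2mλ²)
KE = (6.626 × 10^-34 J·s)² / (2 × 6.64 × 10^-27 kg × (6.38 × 10^-10 m)²)
KE = 8.12 × 10^-23 J
KE = 5.07 × 10^-4 eV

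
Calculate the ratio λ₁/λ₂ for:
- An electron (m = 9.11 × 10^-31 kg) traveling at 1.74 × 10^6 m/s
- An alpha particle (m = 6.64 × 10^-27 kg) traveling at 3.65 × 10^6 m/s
λ₁/λ₂ = 1.53 × 10^4

Using λ = h/(mv):

λ₁ = h/(m₁v₁) = 4.18 × 10^-10 m
λ₂ = h/(m₂v₂) = 2.73 × 10^-14 m

Ratio λ₁/λ₂ = (m₂v₂)/(m₁v₁)
         = (6.64 × 10^-27 kg × 3.65 × 10^6 m/s) / (9.11 × 10^-31 kg × 1.74 × 10^6 m/s)
         = 1.53 × 10^4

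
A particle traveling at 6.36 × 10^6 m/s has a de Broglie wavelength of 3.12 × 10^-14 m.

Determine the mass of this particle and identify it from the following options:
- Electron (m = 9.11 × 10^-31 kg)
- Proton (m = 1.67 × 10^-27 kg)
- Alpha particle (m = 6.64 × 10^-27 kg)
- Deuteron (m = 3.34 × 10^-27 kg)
The particle is a deuteron.

From λ = h/(mv), solve for mass:

m = h/(λv)
m = (6.626 × 10^-34 J·s) / (3.12 × 10^-14 m × 6.36 × 10^6 m/s)
m = 3.34 × 10^-27 kg

Comparing with the listed masses, this is closest to a deuteron.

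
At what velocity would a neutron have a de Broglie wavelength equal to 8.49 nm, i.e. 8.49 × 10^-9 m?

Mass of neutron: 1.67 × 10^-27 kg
4.67 × 10^1 m/s

From λ = h/(mv), solve for v:

v = h/(mλ)
v = (6.626 × 10^-34 J·s) / (1.67 × 10^-27 kg × 8.49 × 10^-9 m)
v = 4.67 × 10^1 m/s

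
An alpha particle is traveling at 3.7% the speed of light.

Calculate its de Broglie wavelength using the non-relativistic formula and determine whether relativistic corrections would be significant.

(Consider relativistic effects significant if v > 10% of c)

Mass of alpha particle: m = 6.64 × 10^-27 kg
No, relativistic corrections are not needed.

Using the non-relativistic de Broglie formula λ = h/(mv):

v = 3.7% × c = 1.109 × 10^7 m/s

λ = h/(mv)
λ = (6.626 × 10^-34 J·s) / (6.64 × 10^-27 kg × 1.109 × 10^7 m/s)
λ = 9.00 × 10^-15 m

Since v = 3.7% of c < 10% of c, relativistic corrections are NOT significant and this non-relativistic result is a good approximation.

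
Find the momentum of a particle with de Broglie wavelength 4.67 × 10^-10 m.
1.42 × 10^-24 kg·m/s

From the de Broglie relation λ = h/p, we solve for p:

p = h/λ
p = (6.626 × 10^-34 J·s) / (4.67 × 10^-10 m)
p = 1.42 × 10^-24 kg·m/s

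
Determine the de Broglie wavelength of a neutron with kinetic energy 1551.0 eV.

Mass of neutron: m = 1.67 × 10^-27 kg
7.27 × 10^-13 m

Using λ = h/√(2mKE):

First convert KE to Joules: KE = 1551.0 eV = 2.485 × 10^-16 J

λ = h/√(2mKE)
λ = (6.626 × 10^-34 J·s) / √(2 × 1.67 × 10^-27 kg × 2.485 × 10^-16 J)
λ = 7.27 × 10^-13 m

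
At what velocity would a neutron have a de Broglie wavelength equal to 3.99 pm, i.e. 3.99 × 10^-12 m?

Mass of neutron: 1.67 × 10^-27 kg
9.94 × 10^4 m/s

From λ = h/(mv), solve for v:

v = h/(mλ)
v = (6.626 × 10^-34 J·s) / (1.67 × 10^-27 kg × 3.99 × 10^-12 m)
v = 9.94 × 10^4 m/s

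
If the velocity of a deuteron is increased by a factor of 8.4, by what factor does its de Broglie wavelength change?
The wavelength decreases by a factor of 8.4.

From λ = h/(mv), the wavelength is inversely proportional to velocity:

λ ∝ 1/v

If v → 8.4v, then λ → λ/8.4

When velocity is increased by a factor of 8.4, the wavelength decreases by a factor of 8.4.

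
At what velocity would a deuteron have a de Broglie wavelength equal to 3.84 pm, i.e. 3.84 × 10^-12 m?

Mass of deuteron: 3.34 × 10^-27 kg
5.17 × 10^4 m/s

From λ = h/(mv), solve for v:

v = h/(mλ)
v = (6.626 × 10^-34 J·s) / (3.34 × 10^-27 kg × 3.84 × 10^-12 m)
v = 5.17 × 10^4 m/s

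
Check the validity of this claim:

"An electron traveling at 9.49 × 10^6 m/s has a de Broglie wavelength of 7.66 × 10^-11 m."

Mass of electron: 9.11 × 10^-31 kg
True

The claim is correct.

Using λ = h/(mv):
λ = (6.626 × 10^-34 J·s) / (9.11 × 10^-31 kg × 9.49 × 10^6 m/s)
λ = 7.66 × 10^-11 m

This matches the claimed value.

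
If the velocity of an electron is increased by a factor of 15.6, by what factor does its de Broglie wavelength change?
The wavelength decreases by a factor of 15.6.

From λ = h/(mv), the wavelength is inversely proportional to velocity:

λ ∝ 1/v

If v → 15.6v, then λ → λ/15.6

When velocity is increased by a factor of 15.6, the wavelength decreases by a factor of 15.6.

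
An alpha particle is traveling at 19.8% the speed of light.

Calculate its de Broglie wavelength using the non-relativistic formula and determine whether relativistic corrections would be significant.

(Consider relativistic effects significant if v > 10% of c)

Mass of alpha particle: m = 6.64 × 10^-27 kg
Yes, relativistic corrections are needed.

Using the non-relativistic de Broglie formula λ = h/(mv):

v = 19.8% × c = 5.936 × 10^7 m/s

λ = h/(mv)
λ = (6.626 × 10^-34 J·s) / (6.64 × 10^-27 kg × 5.936 × 10^7 m/s)
λ = 1.68 × 10^-15 m

Since v = 19.8% of c > 10% of c, relativistic corrections ARE significant and the actual wavelength would differ from this non-relativistic estimate.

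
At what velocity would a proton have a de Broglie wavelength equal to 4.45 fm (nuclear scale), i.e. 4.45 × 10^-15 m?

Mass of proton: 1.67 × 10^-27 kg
8.92 × 10^7 m/s

From λ = h/(mv), solve for v:

v = h/(mλ)
v = (6.626 × 10^-34 J·s) / (1.67 × 10^-27 kg × 4.45 × 10^-15 m)
v = 8.92 × 10^7 m/s

Note: This velocity is 29.7% of the speed of light, so relativistic corrections would be needed for a more accurate calculation.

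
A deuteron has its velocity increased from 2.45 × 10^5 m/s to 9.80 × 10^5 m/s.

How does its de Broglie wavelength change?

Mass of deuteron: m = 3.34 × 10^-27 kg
The wavelength decreases by a factor of 4.

Using λ = h/(mv):

Initial wavelength: λ₁ = h/(mv₁) = 8.10 × 10^-13 m
Final wavelength: λ₂ = h/(mv₂) = 2.02 × 10^-13 m

Since λ ∝ 1/v, when velocity increases by a factor of 4, the wavelength decreases by a factor of 4.

λ₂/λ₁ = v₁/v₂ = 1/4

The wavelength decreases by a factor of 4.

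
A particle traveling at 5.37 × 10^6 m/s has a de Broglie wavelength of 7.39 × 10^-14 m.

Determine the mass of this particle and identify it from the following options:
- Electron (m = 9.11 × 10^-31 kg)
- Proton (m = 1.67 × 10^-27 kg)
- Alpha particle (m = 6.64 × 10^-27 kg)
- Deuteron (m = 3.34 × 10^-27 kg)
The particle is a proton.

From λ = h/(mv), solve for mass:

m = h/(λv)
m = (6.626 × 10^-34 J·s) / (7.39 × 10^-14 m × 5.37 × 10^6 m/s)
m = 1.67 × 10^-27 kg

Comparing with the listed masses, this is closest to a proton.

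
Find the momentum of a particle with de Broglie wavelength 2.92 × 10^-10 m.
2.27 × 10^-24 kg·m/s

From the de Broglie relation λ = h/p, we solve for p:

p = h/λ
p = (6.626 × 10^-34 J·s) / (2.92 × 10^-10 m)
p = 2.27 × 10^-24 kg·m/s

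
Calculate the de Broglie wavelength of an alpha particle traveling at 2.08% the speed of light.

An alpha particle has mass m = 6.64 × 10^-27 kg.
1.60 × 10^-14 m

Using the de Broglie relation λ = h/(mv):

v = 2.08% × c = 6.236 × 10^6 m/s

λ = h/(mv)
λ = (6.626 × 10^-34 J·s) / (6.64 × 10^-27 kg × 6.236 × 10^6 m/s)
λ = 1.60 × 10^-14 m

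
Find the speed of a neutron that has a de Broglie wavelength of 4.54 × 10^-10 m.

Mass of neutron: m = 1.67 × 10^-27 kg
8.74 × 10^2 m/s

From the de Broglie relation λ = h/(mv), we solve for v:

v = h/(mλ)
v = (6.626 × 10^-34 J·s) / (1.67 × 10^-27 kg × 4.54 × 10^-10 m)
v = 8.74 × 10^2 m/s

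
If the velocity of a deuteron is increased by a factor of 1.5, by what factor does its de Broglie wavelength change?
The wavelength decreases by a factor of 1.5.

From λ = h/(mv), the wavelength is inversely proportional to velocity:

λ ∝ 1/v

If v → 1.5v, then λ → λ/1.5

When velocity is increased by a factor of 1.5, the wavelength decreases by a factor of 1.5.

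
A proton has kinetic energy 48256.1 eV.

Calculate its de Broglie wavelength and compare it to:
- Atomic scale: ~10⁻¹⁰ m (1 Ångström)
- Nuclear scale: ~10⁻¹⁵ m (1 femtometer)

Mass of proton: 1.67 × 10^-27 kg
λ = 1.30 × 10^-13 m, which is between nuclear and atomic scales.

Using λ = h/√(2mKE):

KE = 48256.1 eV = 7.731 × 10^-15 J

λ = h/√(2mKE)
λ = (6.626 × 10^-34 J·s) / √(2 × 1.67 × 10^-27 kg × 7.731 × 10^-15 J)
λ = 1.30 × 10^-13 m

Comparison:
- Atomic scale (10⁻¹⁰ m): λ is 0.0013× this size
- Nuclear scale (10⁻¹⁵ m): λ is 1.3e+02× this size

The wavelength is between nuclear and atomic scales.

This wavelength is appropriate for probing atomic structure but too large for nuclear physics experiments.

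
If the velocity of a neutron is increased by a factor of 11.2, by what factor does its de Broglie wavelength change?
The wavelength decreases by a factor of 11.2.

From λ = h/(mv), the wavelength is inversely proportional to velocity:

λ ∝ 1/v

If v → 11.2v, then λ → λ/11.2

When velocity is increased by a factor of 11.2, the wavelength decreases by a factor of 11.2.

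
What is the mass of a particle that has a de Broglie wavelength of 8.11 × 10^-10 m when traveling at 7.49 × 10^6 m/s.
1.09 × 10^-31 kg

From the de Broglie relation λ = h/(mv), we solve for m:

m = h/(λv)
m = (6.626 × 10^-34 J·s) / (8.11 × 10^-10 m × 7.49 × 10^6 m/s)
m = 1.09 × 10^-31 kg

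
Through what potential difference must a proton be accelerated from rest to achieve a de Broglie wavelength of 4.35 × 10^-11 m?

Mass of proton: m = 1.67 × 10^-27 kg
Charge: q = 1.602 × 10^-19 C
4.34 × 10^-1 V

From λ = h/√(2mqV), we solve for V:

λ² = h²/(2mqV)
V = h²/(2mqλ²)
V = (6.626 × 10^-34 J·s)² / (2 × 1.67 × 10^-27 kg × 1.602 × 10^-19 C × (4.35 × 10^-11 m)²)
V = 4.34 × 10^-1 V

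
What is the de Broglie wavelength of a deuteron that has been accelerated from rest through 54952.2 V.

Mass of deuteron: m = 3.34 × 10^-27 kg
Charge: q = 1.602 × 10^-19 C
8.64 × 10^-14 m

When a particle is accelerated through voltage V, it gains kinetic energy KE = qV.

The de Broglie wavelength is then λ = h/√(2mqV):

λ = h/√(2mqV)
λ = (6.626 × 10^-34 J·s) / √(2 × 3.34 × 10^-27 kg × 1.602 × 10^-19 C × 54952.2 V)
λ = 8.64 × 10^-14 m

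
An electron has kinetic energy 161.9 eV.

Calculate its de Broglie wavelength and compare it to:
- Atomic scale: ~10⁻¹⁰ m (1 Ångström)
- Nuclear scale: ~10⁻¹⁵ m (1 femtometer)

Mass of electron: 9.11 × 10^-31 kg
λ = 9.64 × 10^-11 m, which is between nuclear and atomic scales.

Using λ = h/√(2mKE):

KE = 161.9 eV = 2.594 × 10^-17 J

λ = h/√(2mKE)
λ = (6.626 × 10^-34 J·s) / √(2 × 9.11 × 10^-31 kg × 2.594 × 10^-17 J)
λ = 9.64 × 10^-11 m

Comparison:
- Atomic scale (10⁻¹⁰ m): λ is 0.96× this size
- Nuclear scale (10⁻¹⁵ m): λ is 9.6e+04× this size

The wavelength is between nuclear and atomic scales.

This wavelength is appropriate for probing atomic structure but too large for nuclear physics experiments.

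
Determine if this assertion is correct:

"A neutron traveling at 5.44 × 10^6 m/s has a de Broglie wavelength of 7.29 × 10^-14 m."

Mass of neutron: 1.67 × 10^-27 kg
True

The claim is correct.

Using λ = h/(mv):
λ = (6.626 × 10^-34 J·s) / (1.67 × 10^-27 kg × 5.44 × 10^6 m/s)
λ = 7.29 × 10^-14 m

This matches the claimed value.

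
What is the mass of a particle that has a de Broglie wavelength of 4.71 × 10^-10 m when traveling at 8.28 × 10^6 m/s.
1.70 × 10^-31 kg

From the de Broglie relation λ = h/(mv), we solve for m:

m = h/(λv)
m = (6.626 × 10^-34 J·s) / (4.71 × 10^-10 m × 8.28 × 10^6 m/s)
m = 1.70 × 10^-31 kg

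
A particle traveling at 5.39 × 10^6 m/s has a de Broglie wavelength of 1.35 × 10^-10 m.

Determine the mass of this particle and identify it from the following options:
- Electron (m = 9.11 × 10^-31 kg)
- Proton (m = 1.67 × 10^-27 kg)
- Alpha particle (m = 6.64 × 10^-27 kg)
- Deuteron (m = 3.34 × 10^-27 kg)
The particle is an electron.

From λ = h/(mv), solve for mass:

m = h/(λv)
m = (6.626 × 10^-34 J·s) / (1.35 × 10^-10 m × 5.39 × 10^6 m/s)
m = 9.11 × 10^-31 kg

Comparing with the listed masses, this is closest to an electron.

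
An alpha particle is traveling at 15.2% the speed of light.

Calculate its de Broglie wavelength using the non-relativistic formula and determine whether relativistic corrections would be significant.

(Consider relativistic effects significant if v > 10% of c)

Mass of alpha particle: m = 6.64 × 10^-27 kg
Yes, relativistic corrections are needed.

Using the non-relativistic de Broglie formula λ = h/(mv):

v = 15.2% × c = 4.557 × 10^7 m/s

λ = h/(mv)
λ = (6.626 × 10^-34 J·s) / (6.64 × 10^-27 kg × 4.557 × 10^7 m/s)
λ = 2.19 × 10^-15 m

Since v = 15.2% of c > 10% of c, relativistic corrections ARE significant and the actual wavelength would differ from this non-relativistic estimate.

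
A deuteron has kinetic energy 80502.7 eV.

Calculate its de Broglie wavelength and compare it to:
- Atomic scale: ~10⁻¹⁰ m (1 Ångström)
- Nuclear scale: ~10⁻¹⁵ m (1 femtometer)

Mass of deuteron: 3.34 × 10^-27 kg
λ = 7.14 × 10^-14 m, which is between nuclear and atomic scales.

Using λ = h/√(2mKE):

KE = 80502.7 eV = 1.290 × 10^-14 J

λ = h/√(2mKE)
λ = (6.626 × 10^-34 J·s) / √(2 × 3.34 × 10^-27 kg × 1.290 × 10^-14 J)
λ = 7.14 × 10^-14 m

Comparison:
- Atomic scale (10⁻¹⁰ m): λ is 0.00071× this size
- Nuclear scale (10⁻¹⁵ m): λ is 71× this size

The wavelength is between nuclear and atomic scales.

This wavelength is appropriate for probing atomic structure but too large for nuclear physics experiments.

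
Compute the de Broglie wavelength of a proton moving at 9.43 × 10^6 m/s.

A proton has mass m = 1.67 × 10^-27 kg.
4.21 × 10^-14 m

Using the de Broglie relation λ = h/(mv):

λ = h/(mv)
λ = (6.626 × 10^-34 J·s) / (1.67 × 10^-27 kg × 9.43 × 10^6 m/s)
λ = 4.21 × 10^-14 m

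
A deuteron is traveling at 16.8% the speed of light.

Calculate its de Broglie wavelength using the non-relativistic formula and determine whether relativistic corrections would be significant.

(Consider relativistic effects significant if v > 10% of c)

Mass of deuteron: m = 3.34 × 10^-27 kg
Yes, relativistic corrections are needed.

Using the non-relativistic de Broglie formula λ = h/(mv):

v = 16.8% × c = 5.037 × 10^7 m/s

λ = h/(mv)
λ = (6.626 × 10^-34 J·s) / (3.34 × 10^-27 kg × 5.037 × 10^7 m/s)
λ = 3.94 × 10^-15 m

Since v = 16.8% of c > 10% of c, relativistic corrections ARE significant and the actual wavelength would differ from this non-relativistic estimate.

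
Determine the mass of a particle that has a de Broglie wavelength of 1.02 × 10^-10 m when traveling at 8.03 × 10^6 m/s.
8.09 × 10^-31 kg

From the de Broglie relation λ = h/(mv), we solve for m:

m = h/(λv)
m = (6.626 × 10^-34 J·s) / (1.02 × 10^-10 m × 8.03 × 10^6 m/s)
m = 8.09 × 10^-31 kg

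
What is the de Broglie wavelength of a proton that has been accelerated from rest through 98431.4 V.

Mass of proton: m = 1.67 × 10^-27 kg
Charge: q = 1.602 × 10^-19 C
9.13 × 10^-14 m

When a particle is accelerated through voltage V, it gains kinetic energy KE = qV.

The de Broglie wavelength is then λ = h/√(2mqV):

λ = h/√(2mqV)
λ = (6.626 × 10^-34 J·s) / √(2 × 1.67 × 10^-27 kg × 1.602 × 10^-19 C × 98431.4 V)
λ = 9.13 × 10^-14 m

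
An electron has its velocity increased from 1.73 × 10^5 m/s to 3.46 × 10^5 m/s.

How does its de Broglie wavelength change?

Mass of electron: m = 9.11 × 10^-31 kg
The wavelength decreases by a factor of 2.

Using λ = h/(mv):

Initial wavelength: λ₁ = h/(mv₁) = 4.20 × 10^-9 m
Final wavelength: λ₂ = h/(mv₂) = 2.10 × 10^-9 m

Since λ ∝ 1/v, when velocity increases by a factor of 2, the wavelength decreases by a factor of 2.

λ₂/λ₁ = v₁/v₂ = 1/2

The wavelength decreases by a factor of 2.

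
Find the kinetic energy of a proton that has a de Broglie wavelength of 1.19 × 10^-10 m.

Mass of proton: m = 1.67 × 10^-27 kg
9.28 × 10^-21 J (or 0.0579 eV)

From λ = h/√(2mKE), we solve for KE:

λ² = h²/(2mKE)
KE = h²/(2mλ²)
KE = (6.626 × 10^-34 J·s)² / (2 × 1.67 × 10^-27 kg × (1.19 × 10^-10 m)²)
KE = 9.28 × 10^-21 J
KE = 0.0579 eV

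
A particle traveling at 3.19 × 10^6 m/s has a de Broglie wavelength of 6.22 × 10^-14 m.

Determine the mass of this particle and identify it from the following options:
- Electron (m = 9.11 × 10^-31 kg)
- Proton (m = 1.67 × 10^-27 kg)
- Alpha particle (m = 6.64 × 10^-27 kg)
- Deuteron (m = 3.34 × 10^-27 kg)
The particle is a deuteron.

From λ = h/(mv), solve for mass:

m = h/(λv)
m = (6.626 × 10^-34 J·s) / (6.22 × 10^-14 m × 3.19 × 10^6 m/s)
m = 3.34 × 10^-27 kg

Comparing with the listed masses, this is closest to a deuteron.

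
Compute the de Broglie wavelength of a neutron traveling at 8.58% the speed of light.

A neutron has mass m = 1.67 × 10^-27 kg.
1.54 × 10^-14 m

Using the de Broglie relation λ = h/(mv):

v = 8.58% × c = 2.572 × 10^7 m/s

λ = h/(mv)
λ = (6.626 × 10^-34 J·s) / (1.67 × 10^-27 kg × 2.572 × 10^7 m/s)
λ = 1.54 × 10^-14 m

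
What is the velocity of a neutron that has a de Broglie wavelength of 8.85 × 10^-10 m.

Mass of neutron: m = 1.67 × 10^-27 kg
4.48 × 10^2 m/s

From the de Broglie relation λ = h/(mv), we solve for v:

v = h/(mλ)
v = (6.626 × 10^-34 J·s) / (1.67 × 10^-27 kg × 8.85 × 10^-10 m)
v = 4.48 × 10^2 m/s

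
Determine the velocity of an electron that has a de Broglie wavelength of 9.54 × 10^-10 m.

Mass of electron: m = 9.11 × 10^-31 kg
7.62 × 10^5 m/s

From the de Broglie relation λ = h/(mv), we solve for v:

v = h/(mλ)
v = (6.626 × 10^-34 J·s) / (9.11 × 10^-31 kg × 9.54 × 10^-10 m)
v = 7.62 × 10^5 m/s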